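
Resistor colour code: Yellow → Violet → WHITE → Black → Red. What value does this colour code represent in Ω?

479 Ω

Yellow → 4 (first significant figure)
Violet → 7 (second significant figure)
White → 9 (third significant figure)
Black → ×1 multiplier
479 × 1 = 479 Ω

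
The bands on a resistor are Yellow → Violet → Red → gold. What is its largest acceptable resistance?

4935 Ω

Yellow → 4 (first significant figure)
Violet → 7 (second significant figure)
Red → ×10^2 multiplier
Gold → ±5% tolerance
47 × 100 = 4700 Ω
Largest = 4700 × (1 + 5/100) = 4935 Ω.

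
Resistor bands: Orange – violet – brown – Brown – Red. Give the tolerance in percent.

The last band, red, is the tolerance band.
Red corresponds to ±2%.

±2%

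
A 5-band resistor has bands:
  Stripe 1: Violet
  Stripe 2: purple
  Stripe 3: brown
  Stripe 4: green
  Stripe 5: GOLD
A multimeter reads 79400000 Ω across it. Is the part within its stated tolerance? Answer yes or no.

yes

Violet → 7 (first significant figure)
Violet → 7 (second significant figure)
Brown → 1 (third significant figure)
Green → ×10^5 multiplier
Gold → ±5% tolerance
771 × 100000 = 77100000 Ω
Allowed range: 73245000 Ω to 80955000 Ω.
79400000 Ω lies inside that range.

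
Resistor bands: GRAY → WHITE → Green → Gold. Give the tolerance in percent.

±5%

The last band, gold, is the tolerance band.
Gold corresponds to ±5%.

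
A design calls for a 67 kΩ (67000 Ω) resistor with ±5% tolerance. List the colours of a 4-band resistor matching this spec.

blue, violet, orange, gold

67000 Ω = 67 × 10^3.
6 → blue
7 → violet
Multiplier 10^3 → orange.
±5% tolerance → gold.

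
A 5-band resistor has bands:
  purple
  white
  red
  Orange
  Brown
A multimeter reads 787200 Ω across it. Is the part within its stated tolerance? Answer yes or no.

yes

Violet → 7 (first significant figure)
White → 9 (second significant figure)
Red → 2 (third significant figure)
Orange → ×10^3 multiplier
Brown → ±1% tolerance
792 × 1000 = 792000 Ω
Allowed range: 784080 Ω to 799920 Ω.
787200 Ω lies inside that range.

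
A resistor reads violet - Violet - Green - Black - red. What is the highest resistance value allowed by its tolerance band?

Violet → 7 (first significant figure)
Violet → 7 (second significant figure)
Green → 5 (third significant figure)
Black → ×1 multiplier
Red → ±2% tolerance
775 × 1 = 775 Ω
Highest = 775 × (1 + 2/100) = 790.5 Ω.

790.5 Ω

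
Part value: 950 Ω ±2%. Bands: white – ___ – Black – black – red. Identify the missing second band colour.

950 Ω = 950 × 10^0.
The second band gives digit 5 of the significand, and 5 is green.

green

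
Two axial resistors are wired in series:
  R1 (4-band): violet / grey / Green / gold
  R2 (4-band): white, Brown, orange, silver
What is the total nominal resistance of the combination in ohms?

R1: violet, grey → 78; green ×10^5 → 7800000 Ω.
R2: white, brown → 91; orange ×10^3 → 91000 Ω.
Series: 7800000 + 91000 = 7891000 Ω.

7891000 Ω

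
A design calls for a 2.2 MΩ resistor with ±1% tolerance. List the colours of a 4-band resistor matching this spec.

red, red, green, brown

2200000 Ω = 22 × 10^5.
2 → red
2 → red
Multiplier 10^5 → green.
±1% tolerance → brown.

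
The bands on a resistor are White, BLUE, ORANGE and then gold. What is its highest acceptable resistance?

100800 Ω

White → 9 (first significant figure)
Blue → 6 (second significant figure)
Orange → ×10^3 multiplier
Gold → ±5% tolerance
96 × 1000 = 96000 Ω
Highest = 96000 × (1 + 5/100) = 100800 Ω.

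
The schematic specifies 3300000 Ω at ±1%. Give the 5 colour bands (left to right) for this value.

orange, orange, black, yellow, brown

3300000 Ω = 330 × 10^4.
3 → orange
3 → orange
0 → black
Multiplier 10^4 → yellow.
±1% tolerance → brown.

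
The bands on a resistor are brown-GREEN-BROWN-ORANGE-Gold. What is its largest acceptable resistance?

Brown → 1 (first significant figure)
Green → 5 (second significant figure)
Brown → 1 (third significant figure)
Orange → ×10^3 multiplier
Gold → ±5% tolerance
151 × 1000 = 151000 Ω
Largest = 151000 × (1 + 5/100) = 158550 Ω.

158550 Ω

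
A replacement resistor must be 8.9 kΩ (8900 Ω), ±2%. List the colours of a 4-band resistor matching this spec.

grey, white, red, red

8900 Ω = 89 × 10^2.
8 → grey
9 → white
Multiplier 10^2 → red.
±2% tolerance → red.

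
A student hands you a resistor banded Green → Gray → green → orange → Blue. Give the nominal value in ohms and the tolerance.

Green → 5 (first significant figure)
Grey → 8 (second significant figure)
Green → 5 (third significant figure)
Orange → ×10^3 multiplier
Blue → ±0.25% tolerance
585 × 1000 = 585000 Ω

585000 Ω ±0.25%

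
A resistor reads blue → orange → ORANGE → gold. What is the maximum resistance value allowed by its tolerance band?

66150 Ω

Blue → 6 (first significant figure)
Orange → 3 (second significant figure)
Orange → ×10^3 multiplier
Gold → ±5% tolerance
63 × 1000 = 63000 Ω
Maximum = 63000 × (1 + 5/100) = 66150 Ω.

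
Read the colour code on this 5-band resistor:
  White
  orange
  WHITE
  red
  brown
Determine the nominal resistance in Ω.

93900 Ω

White → 9 (first significant figure)
Orange → 3 (second significant figure)
White → 9 (third significant figure)
Red → ×10^2 multiplier
939 × 100 = 93900 Ω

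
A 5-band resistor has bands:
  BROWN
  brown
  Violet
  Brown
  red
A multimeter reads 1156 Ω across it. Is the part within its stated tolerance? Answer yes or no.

Brown → 1 (first significant figure)
Brown → 1 (second significant figure)
Violet → 7 (third significant figure)
Brown → ×10 multiplier
Red → ±2% tolerance
117 × 10 = 1170 Ω
Allowed range: 1146.6 Ω to 1193.4 Ω.
1156 Ω lies inside that range.

yes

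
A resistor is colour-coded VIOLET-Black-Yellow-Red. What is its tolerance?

The last band, red, is the tolerance band.
Red corresponds to ±2%.

±2%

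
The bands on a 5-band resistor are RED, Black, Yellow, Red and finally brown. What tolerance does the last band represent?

The last band, brown, is the tolerance band.
Brown corresponds to ±1%.

±1%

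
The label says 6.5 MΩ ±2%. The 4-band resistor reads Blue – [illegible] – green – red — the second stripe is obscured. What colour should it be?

6500000 Ω = 65 × 10^5.
The second band gives digit 5 of the significand, and 5 is green.

green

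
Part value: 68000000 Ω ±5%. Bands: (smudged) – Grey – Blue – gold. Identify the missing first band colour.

blue

68000000 Ω = 68 × 10^6.
The first band gives digit 6 of the significand, and 6 is blue.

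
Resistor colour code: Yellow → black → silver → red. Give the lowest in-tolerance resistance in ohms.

Yellow → 4 (first significant figure)
Black → 0 (second significant figure)
Silver → ×0.01 multiplier
Red → ±2% tolerance
40 × 0.01 = 0.4 Ω
Lowest = 0.4 × (1 − 2/100) = 0.392 Ω.

0.392 Ω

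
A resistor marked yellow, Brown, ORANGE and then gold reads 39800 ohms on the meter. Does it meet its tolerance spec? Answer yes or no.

Yellow → 4 (first significant figure)
Brown → 1 (second significant figure)
Orange → ×10^3 multiplier
Gold → ±5% tolerance
41 × 1000 = 41000 Ω
Allowed range: 38950 Ω to 43050 Ω.
39800 ohms lies inside that range.

yes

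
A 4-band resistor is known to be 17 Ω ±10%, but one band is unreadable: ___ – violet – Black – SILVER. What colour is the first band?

brown

17 Ω = 17 × 10^0.
The first band gives digit 1 of the significand, and 1 is brown.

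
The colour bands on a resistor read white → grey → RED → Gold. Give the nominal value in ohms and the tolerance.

9800 Ω ±5%

White → 9 (first significant figure)
Grey → 8 (second significant figure)
Red → ×10^2 multiplier
Gold → ±5% tolerance
98 × 100 = 9800 Ω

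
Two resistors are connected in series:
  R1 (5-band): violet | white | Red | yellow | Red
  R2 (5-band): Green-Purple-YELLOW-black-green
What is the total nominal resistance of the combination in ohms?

7920574 Ω

R1: violet, white, red → 792; yellow ×10^4 → 7920000 Ω.
R2: green, violet, yellow → 574; black ×1 → 574 Ω.
Series: 7920000 + 574 = 7920574 Ω.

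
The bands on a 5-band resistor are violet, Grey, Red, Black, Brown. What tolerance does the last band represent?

±1%

The last band, brown, is the tolerance band.
Brown corresponds to ±1%.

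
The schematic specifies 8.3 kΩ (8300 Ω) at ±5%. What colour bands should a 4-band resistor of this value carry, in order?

8300 Ω = 83 × 10^2.
8 → grey
3 → orange
Multiplier 10^2 → red.
±5% tolerance → gold.

grey, orange, red, gold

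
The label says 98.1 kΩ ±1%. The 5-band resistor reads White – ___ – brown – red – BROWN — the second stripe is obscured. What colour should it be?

grey

98100 Ω = 981 × 10^2.
The second band gives digit 8 of the significand, and 8 is grey.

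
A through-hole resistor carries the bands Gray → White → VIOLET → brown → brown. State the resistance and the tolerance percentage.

Grey → 8 (first significant figure)
White → 9 (second significant figure)
Violet → 7 (third significant figure)
Brown → ×10 multiplier
Brown → ±1% tolerance
897 × 10 = 8970 Ω

8970 Ω ±1%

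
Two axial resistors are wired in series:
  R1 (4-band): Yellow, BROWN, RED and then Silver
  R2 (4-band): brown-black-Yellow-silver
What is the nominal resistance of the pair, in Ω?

104100 Ω

R1: yellow, brown → 41; red ×10^2 → 4100 Ω.
R2: brown, black → 10; yellow ×10^4 → 100000 Ω.
Series: 4100 + 100000 = 104100 Ω.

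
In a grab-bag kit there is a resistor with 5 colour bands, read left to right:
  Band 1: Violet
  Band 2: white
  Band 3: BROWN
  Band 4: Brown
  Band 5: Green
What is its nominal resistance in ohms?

Violet → 7 (first significant figure)
White → 9 (second significant figure)
Brown → 1 (third significant figure)
Brown → ×10 multiplier
791 × 10 = 7910 Ω

7910 Ω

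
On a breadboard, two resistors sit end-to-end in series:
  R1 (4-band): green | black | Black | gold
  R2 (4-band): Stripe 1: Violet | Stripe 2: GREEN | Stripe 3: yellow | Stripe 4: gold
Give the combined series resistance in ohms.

R1: green, black → 50; black ×1 → 50 Ω.
R2: violet, green → 75; yellow ×10^4 → 750000 Ω.
Series: 50 + 750000 = 750050 Ω.

750050 Ω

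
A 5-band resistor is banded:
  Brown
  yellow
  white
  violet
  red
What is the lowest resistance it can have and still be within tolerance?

1460200000 Ω

Brown → 1 (first significant figure)
Yellow → 4 (second significant figure)
White → 9 (third significant figure)
Violet → ×10^7 multiplier
Red → ±2% tolerance
149 × 10000000 = 1490000000 Ω
Lowest = 1490000000 × (1 − 2/100) = 1460200000 Ω.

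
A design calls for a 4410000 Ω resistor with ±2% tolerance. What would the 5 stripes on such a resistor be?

4410000 Ω = 441 × 10^4.
4 → yellow
4 → yellow
1 → brown
Multiplier 10^4 → yellow.
±2% tolerance → red.

yellow, yellow, brown, yellow, red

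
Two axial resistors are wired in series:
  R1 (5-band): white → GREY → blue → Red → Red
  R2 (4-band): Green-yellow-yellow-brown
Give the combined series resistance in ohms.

638600 Ω

R1: white, grey, blue → 986; red ×10^2 → 98600 Ω.
R2: green, yellow → 54; yellow ×10^4 → 540000 Ω.
Series: 98600 + 540000 = 638600 Ω.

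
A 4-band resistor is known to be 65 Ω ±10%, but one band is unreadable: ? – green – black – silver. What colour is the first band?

blue

65 Ω = 65 × 10^0.
The first band gives digit 6 of the significand, and 6 is blue.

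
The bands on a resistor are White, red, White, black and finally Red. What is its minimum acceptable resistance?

White → 9 (first significant figure)
Red → 2 (second significant figure)
White → 9 (third significant figure)
Black → ×1 multiplier
Red → ±2% tolerance
929 × 1 = 929 Ω
Minimum = 929 × (1 − 2/100) = 910.42 Ω.

910.42 Ω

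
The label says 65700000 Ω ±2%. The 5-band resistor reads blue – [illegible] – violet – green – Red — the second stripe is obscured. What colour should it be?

65700000 Ω = 657 × 10^5.
The second band gives digit 5 of the significand, and 5 is green.

green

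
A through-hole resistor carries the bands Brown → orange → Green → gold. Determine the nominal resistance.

1300000 Ω

Brown → 1 (first significant figure)
Orange → 3 (second significant figure)
Green → ×10^5 multiplier
13 × 100000 = 1300000 Ω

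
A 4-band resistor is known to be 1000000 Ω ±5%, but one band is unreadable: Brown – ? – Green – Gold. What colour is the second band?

black

1000000 Ω = 10 × 10^5.
The second band gives digit 0 of the significand, and 0 is black.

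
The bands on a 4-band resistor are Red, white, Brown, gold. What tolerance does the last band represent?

±5%

The last band, gold, is the tolerance band.
Gold corresponds to ±5%.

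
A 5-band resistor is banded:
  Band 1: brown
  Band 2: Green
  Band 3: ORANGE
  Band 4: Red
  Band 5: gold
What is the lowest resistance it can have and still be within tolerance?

14535 Ω

Brown → 1 (first significant figure)
Green → 5 (second significant figure)
Orange → 3 (third significant figure)
Red → ×10^2 multiplier
Gold → ±5% tolerance
153 × 100 = 15300 Ω
Lowest = 15300 × (1 − 5/100) = 14535 Ω.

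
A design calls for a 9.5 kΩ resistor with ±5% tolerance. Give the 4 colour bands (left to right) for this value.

white, green, red, gold

9500 Ω = 95 × 10^2.
9 → white
5 → green
Multiplier 10^2 → red.
±5% tolerance → gold.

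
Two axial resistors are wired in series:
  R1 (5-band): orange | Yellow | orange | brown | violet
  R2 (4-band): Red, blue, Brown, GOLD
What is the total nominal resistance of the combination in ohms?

R1: orange, yellow, orange → 343; brown ×10 → 3430 Ω.
R2: red, blue → 26; brown ×10 → 260 Ω.
Series: 3430 + 260 = 3690 Ω.

3690 Ω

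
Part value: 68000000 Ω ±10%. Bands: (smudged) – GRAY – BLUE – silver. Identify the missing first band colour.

blue

68000000 Ω = 68 × 10^6.
The first band gives digit 6 of the significand, and 6 is blue.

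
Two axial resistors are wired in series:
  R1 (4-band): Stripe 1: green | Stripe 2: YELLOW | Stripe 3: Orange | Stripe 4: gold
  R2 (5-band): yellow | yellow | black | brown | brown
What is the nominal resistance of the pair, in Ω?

58400 Ω

R1: green, yellow → 54; orange ×10^3 → 54000 Ω.
R2: yellow, yellow, black → 440; brown ×10 → 4400 Ω.
Series: 54000 + 4400 = 58400 Ω.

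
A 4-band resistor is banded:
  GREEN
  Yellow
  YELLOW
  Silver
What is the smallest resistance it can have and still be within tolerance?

486000 Ω

Green → 5 (first significant figure)
Yellow → 4 (second significant figure)
Yellow → ×10^4 multiplier
Silver → ±10% tolerance
54 × 10000 = 540000 Ω
Smallest = 540000 × (1 − 10/100) = 486000 Ω.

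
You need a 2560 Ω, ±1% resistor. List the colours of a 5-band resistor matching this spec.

red, green, blue, brown, brown

2560 Ω = 256 × 10^1.
2 → red
5 → green
6 → blue
Multiplier 10^1 → brown.
±1% tolerance → brown.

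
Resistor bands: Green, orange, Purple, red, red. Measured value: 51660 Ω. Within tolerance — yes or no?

Green → 5 (first significant figure)
Orange → 3 (second significant figure)
Violet → 7 (third significant figure)
Red → ×10^2 multiplier
Red → ±2% tolerance
537 × 100 = 53700 Ω
Allowed range: 52626 Ω to 54774 Ω.
51660 Ω lies outside that range.

no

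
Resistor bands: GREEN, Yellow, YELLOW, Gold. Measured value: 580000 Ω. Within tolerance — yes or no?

Green → 5 (first significant figure)
Yellow → 4 (second significant figure)
Yellow → ×10^4 multiplier
Gold → ±5% tolerance
54 × 10000 = 540000 Ω
Allowed range: 513000 Ω to 567000 Ω.
580000 Ω lies outside that range.

no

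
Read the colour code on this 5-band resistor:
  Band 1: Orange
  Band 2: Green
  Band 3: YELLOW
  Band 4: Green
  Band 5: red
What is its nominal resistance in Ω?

Orange → 3 (first significant figure)
Green → 5 (second significant figure)
Yellow → 4 (third significant figure)
Green → ×10^5 multiplier
354 × 100000 = 35400000 Ω

35400000 Ω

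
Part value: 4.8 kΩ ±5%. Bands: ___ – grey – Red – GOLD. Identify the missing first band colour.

yellow

4800 Ω = 48 × 10^2.
The first band gives digit 4 of the significand, and 4 is yellow.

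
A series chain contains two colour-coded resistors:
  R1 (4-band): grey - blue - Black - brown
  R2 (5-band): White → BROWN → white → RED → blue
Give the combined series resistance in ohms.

R1: grey, blue → 86; black ×1 → 86 Ω.
R2: white, brown, white → 919; red ×10^2 → 91900 Ω.
Series: 86 + 91900 = 91986 Ω.

91986 Ω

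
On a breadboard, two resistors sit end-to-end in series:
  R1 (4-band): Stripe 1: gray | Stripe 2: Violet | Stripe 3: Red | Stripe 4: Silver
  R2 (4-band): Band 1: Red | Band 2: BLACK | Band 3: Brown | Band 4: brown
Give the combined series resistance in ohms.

8900 Ω

R1: grey, violet → 87; red ×10^2 → 8700 Ω.
R2: red, black → 20; brown ×10 → 200 Ω.
Series: 8700 + 200 = 8900 Ω.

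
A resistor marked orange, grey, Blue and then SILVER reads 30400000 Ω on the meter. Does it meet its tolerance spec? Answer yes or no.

Orange → 3 (first significant figure)
Grey → 8 (second significant figure)
Blue → ×10^6 multiplier
Silver → ±10% tolerance
38 × 1000000 = 38000000 Ω
Allowed range: 34200000 Ω to 41800000 Ω.
30400000 Ω lies outside that range.

no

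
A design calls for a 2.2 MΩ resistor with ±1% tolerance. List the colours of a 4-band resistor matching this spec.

2200000 Ω = 22 × 10^5.
2 → red
2 → red
Multiplier 10^5 → green.
±1% tolerance → brown.

red, red, green, brown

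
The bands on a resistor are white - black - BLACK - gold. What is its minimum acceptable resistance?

White → 9 (first significant figure)
Black → 0 (second significant figure)
Black → ×1 multiplier
Gold → ±5% tolerance
90 × 1 = 90 Ω
Minimum = 90 × (1 − 5/100) = 85.5 Ω.

85.5 Ω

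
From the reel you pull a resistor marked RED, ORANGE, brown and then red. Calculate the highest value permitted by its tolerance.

234.6 Ω

Red → 2 (first significant figure)
Orange → 3 (second significant figure)
Brown → ×10 multiplier
Red → ±2% tolerance
23 × 10 = 230 Ω
Highest = 230 × (1 + 2/100) = 234.6 Ω.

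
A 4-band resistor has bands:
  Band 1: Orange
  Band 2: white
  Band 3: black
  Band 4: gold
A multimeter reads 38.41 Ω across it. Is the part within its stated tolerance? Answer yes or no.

Orange → 3 (first significant figure)
White → 9 (second significant figure)
Black → ×1 multiplier
Gold → ±5% tolerance
39 × 1 = 39 Ω
Allowed range: 37.05 Ω to 40.95 Ω.
38.41 Ω lies inside that range.

yes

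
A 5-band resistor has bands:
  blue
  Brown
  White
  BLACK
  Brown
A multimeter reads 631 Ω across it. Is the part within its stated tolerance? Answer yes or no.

Blue → 6 (first significant figure)
Brown → 1 (second significant figure)
White → 9 (third significant figure)
Black → ×1 multiplier
Brown → ±1% tolerance
619 × 1 = 619 Ω
Allowed range: 612.81 Ω to 625.19 Ω.
631 Ω lies outside that range.

no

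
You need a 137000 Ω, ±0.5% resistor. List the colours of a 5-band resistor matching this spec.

137000 Ω = 137 × 10^3.
1 → brown
3 → orange
7 → violet
Multiplier 10^3 → orange.
±0.5% tolerance → green.

brown, orange, violet, orange, green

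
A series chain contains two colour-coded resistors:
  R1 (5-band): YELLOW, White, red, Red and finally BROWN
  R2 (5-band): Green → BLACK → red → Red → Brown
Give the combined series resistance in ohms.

99400 Ω

R1: yellow, white, red → 492; red ×10^2 → 49200 Ω.
R2: green, black, red → 502; red ×10^2 → 50200 Ω.
Series: 49200 + 50200 = 99400 Ω.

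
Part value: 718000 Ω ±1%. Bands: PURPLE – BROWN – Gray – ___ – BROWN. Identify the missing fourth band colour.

718000 Ω = 718 × 10^3.
The fourth band is the multiplier, 10^3, which is orange.

orange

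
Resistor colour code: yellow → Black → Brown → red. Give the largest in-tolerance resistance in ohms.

Yellow → 4 (first significant figure)
Black → 0 (second significant figure)
Brown → ×10 multiplier
Red → ±2% tolerance
40 × 10 = 400 Ω
Largest = 400 × (1 + 2/100) = 408 Ω.

408 Ω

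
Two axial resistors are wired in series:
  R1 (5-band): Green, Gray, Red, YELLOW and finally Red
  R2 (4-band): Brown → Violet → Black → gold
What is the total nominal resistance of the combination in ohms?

R1: green, grey, red → 582; yellow ×10^4 → 5820000 Ω.
R2: brown, violet → 17; black ×1 → 17 Ω.
Series: 5820000 + 17 = 5820017 Ω.

5820017 Ω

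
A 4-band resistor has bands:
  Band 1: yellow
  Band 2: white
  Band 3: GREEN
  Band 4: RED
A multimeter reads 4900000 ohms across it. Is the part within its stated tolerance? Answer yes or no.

yes

Yellow → 4 (first significant figure)
White → 9 (second significant figure)
Green → ×10^5 multiplier
Red → ±2% tolerance
49 × 100000 = 4900000 Ω
Allowed range: 4802000 Ω to 4998000 Ω.
4900000 ohms lies inside that range.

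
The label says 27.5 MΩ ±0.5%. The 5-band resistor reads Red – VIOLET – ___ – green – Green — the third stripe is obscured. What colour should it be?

27500000 Ω = 275 × 10^5.
The third band gives digit 5 of the significand, and 5 is green.

green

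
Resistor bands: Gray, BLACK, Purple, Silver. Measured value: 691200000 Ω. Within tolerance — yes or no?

no

Grey → 8 (first significant figure)
Black → 0 (second significant figure)
Violet → ×10^7 multiplier
Silver → ±10% tolerance
80 × 10000000 = 800000000 Ω
Allowed range: 720000000 Ω to 880000000 Ω.
691200000 Ω lies outside that range.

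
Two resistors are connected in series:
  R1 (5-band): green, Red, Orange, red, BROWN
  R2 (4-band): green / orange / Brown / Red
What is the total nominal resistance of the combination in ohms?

R1: green, red, orange → 523; red ×10^2 → 52300 Ω.
R2: green, orange → 53; brown ×10 → 530 Ω.
Series: 52300 + 530 = 52830 Ω.

52830 Ω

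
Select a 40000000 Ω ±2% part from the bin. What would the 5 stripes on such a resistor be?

40000000 Ω = 400 × 10^5.
4 → yellow
0 → black
0 → black
Multiplier 10^5 → green.
±2% tolerance → red.

yellow, black, black, green, red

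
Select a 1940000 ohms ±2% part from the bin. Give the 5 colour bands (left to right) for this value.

brown, white, yellow, yellow, red

1940000 Ω = 194 × 10^4.
1 → brown
9 → white
4 → yellow
Multiplier 10^4 → yellow.
±2% tolerance → red.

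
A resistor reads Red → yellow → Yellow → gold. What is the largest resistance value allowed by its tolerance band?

252000 Ω

Red → 2 (first significant figure)
Yellow → 4 (second significant figure)
Yellow → ×10^4 multiplier
Gold → ±5% tolerance
24 × 10000 = 240000 Ω
Largest = 240000 × (1 + 5/100) = 252000 Ω.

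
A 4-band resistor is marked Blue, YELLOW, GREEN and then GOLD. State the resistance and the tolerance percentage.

6400000 Ω ±5%

Blue → 6 (first significant figure)
Yellow → 4 (second significant figure)
Green → ×10^5 multiplier
Gold → ±5% tolerance
64 × 100000 = 6400000 Ω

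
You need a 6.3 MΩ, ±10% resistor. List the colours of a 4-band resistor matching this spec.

6300000 Ω = 63 × 10^5.
6 → blue
3 → orange
Multiplier 10^5 → green.
±10% tolerance → silver.

blue, orange, green, silver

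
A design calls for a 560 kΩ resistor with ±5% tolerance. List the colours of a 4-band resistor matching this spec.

560000 Ω = 56 × 10^4.
5 → green
6 → blue
Multiplier 10^4 → yellow.
±5% tolerance → gold.

green, blue, yellow, gold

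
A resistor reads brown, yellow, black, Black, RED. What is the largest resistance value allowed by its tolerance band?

Brown → 1 (first significant figure)
Yellow → 4 (second significant figure)
Black → 0 (third significant figure)
Black → ×1 multiplier
Red → ±2% tolerance
140 × 1 = 140 Ω
Largest = 140 × (1 + 2/100) = 142.8 Ω.

142.8 Ω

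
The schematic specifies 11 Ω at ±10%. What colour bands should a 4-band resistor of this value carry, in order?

brown, brown, black, silver

11 Ω = 11 × 10^0.
1 → brown
1 → brown
Multiplier 10^0 → black.
±10% tolerance → silver.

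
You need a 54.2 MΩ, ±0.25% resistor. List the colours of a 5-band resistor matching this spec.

green, yellow, red, green, blue

54200000 Ω = 542 × 10^5.
5 → green
4 → yellow
2 → red
Multiplier 10^5 → green.
±0.25% tolerance → blue.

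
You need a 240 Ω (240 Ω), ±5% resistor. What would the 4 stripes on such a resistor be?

red, yellow, brown, gold

240 Ω = 24 × 10^1.
2 → red
4 → yellow
Multiplier 10^1 → brown.
±5% tolerance → gold.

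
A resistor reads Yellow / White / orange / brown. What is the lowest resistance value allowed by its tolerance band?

48510 Ω

Yellow → 4 (first significant figure)
White → 9 (second significant figure)
Orange → ×10^3 multiplier
Brown → ±1% tolerance
49 × 1000 = 49000 Ω
Lowest = 49000 × (1 − 1/100) = 48510 Ω.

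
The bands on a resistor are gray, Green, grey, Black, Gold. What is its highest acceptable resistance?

900.9 Ω

Grey → 8 (first significant figure)
Green → 5 (second significant figure)
Grey → 8 (third significant figure)
Black → ×1 multiplier
Gold → ±5% tolerance
858 × 1 = 858 Ω
Highest = 858 × (1 + 5/100) = 900.9 Ω.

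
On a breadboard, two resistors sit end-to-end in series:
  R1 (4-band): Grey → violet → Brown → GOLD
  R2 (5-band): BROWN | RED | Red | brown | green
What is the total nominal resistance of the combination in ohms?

R1: grey, violet → 87; brown ×10 → 870 Ω.
R2: brown, red, red → 122; brown ×10 → 1220 Ω.
Series: 870 + 1220 = 2090 Ω.

2090 Ω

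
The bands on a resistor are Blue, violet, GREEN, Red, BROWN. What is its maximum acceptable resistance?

68175 Ω

Blue → 6 (first significant figure)
Violet → 7 (second significant figure)
Green → 5 (third significant figure)
Red → ×10^2 multiplier
Brown → ±1% tolerance
675 × 100 = 67500 Ω
Maximum = 67500 × (1 + 1/100) = 68175 Ω.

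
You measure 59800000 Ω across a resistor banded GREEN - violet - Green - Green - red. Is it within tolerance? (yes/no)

no

Green → 5 (first significant figure)
Violet → 7 (second significant figure)
Green → 5 (third significant figure)
Green → ×10^5 multiplier
Red → ±2% tolerance
575 × 100000 = 57500000 Ω
Allowed range: 56350000 Ω to 58650000 Ω.
59800000 Ω lies outside that range.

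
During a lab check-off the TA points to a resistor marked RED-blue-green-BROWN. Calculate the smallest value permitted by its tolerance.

2574000 Ω

Red → 2 (first significant figure)
Blue → 6 (second significant figure)
Green → ×10^5 multiplier
Brown → ±1% tolerance
26 × 100000 = 2600000 Ω
Smallest = 2600000 × (1 − 1/100) = 2574000 Ω.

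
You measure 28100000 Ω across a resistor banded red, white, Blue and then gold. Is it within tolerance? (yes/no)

Red → 2 (first significant figure)
White → 9 (second significant figure)
Blue → ×10^6 multiplier
Gold → ±5% tolerance
29 × 1000000 = 29000000 Ω
Allowed range: 27550000 Ω to 30450000 Ω.
28100000 Ω lies inside that range.

yes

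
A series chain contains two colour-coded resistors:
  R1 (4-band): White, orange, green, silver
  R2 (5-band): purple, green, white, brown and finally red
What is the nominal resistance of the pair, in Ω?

R1: white, orange → 93; green ×10^5 → 9300000 Ω.
R2: violet, green, white → 759; brown ×10 → 7590 Ω.
Series: 9300000 + 7590 = 9307590 Ω.

9307590 Ω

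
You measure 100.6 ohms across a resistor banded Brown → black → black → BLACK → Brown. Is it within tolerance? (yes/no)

yes

Brown → 1 (first significant figure)
Black → 0 (second significant figure)
Black → 0 (third significant figure)
Black → ×1 multiplier
Brown → ±1% tolerance
100 × 1 = 100 Ω
Allowed range: 99 Ω to 101 Ω.
100.6 ohms lies inside that range.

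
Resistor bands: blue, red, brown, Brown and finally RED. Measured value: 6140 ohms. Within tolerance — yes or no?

Blue → 6 (first significant figure)
Red → 2 (second significant figure)
Brown → 1 (third significant figure)
Brown → ×10 multiplier
Red → ±2% tolerance
621 × 10 = 6210 Ω
Allowed range: 6085.8 Ω to 6334.2 Ω.
6140 ohms lies inside that range.

yes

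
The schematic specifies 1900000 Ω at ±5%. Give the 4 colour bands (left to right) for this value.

brown, white, green, gold

1900000 Ω = 19 × 10^5.
1 → brown
9 → white
Multiplier 10^5 → green.
±5% tolerance → gold.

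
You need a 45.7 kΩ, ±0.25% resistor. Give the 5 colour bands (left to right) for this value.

yellow, green, violet, red, blue

45700 Ω = 457 × 10^2.
4 → yellow
5 → green
7 → violet
Multiplier 10^2 → red.
±0.25% tolerance → blue.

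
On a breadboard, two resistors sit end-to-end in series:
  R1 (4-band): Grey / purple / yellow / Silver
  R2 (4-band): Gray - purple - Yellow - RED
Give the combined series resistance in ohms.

1740000 Ω

R1: grey, violet → 87; yellow ×10^4 → 870000 Ω.
R2: grey, violet → 87; yellow ×10^4 → 870000 Ω.
Series: 870000 + 870000 = 1740000 Ω.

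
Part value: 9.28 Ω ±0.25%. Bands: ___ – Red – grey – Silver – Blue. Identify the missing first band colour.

9.28 Ω = 928 × 10^-2.
The first band gives digit 9 of the significand, and 9 is white.

white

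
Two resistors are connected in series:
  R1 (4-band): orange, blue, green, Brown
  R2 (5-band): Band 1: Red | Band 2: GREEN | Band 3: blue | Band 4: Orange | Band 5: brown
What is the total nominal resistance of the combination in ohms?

R1: orange, blue → 36; green ×10^5 → 3600000 Ω.
R2: red, green, blue → 256; orange ×10^3 → 256000 Ω.
Series: 3600000 + 256000 = 3856000 Ω.

3856000 Ω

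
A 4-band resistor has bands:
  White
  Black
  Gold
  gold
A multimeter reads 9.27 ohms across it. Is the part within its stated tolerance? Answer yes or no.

White → 9 (first significant figure)
Black → 0 (second significant figure)
Gold → ×0.1 multiplier
Gold → ±5% tolerance
90 × 0.1 = 9 Ω
Allowed range: 8.55 Ω to 9.45 Ω.
9.27 ohms lies inside that range.

yes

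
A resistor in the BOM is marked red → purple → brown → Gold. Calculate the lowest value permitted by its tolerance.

Red → 2 (first significant figure)
Violet → 7 (second significant figure)
Brown → ×10 multiplier
Gold → ±5% tolerance
27 × 10 = 270 Ω
Lowest = 270 × (1 − 5/100) = 256.5 Ω.

256.5 Ω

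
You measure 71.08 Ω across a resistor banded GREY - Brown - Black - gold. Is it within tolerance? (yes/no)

no

Grey → 8 (first significant figure)
Brown → 1 (second significant figure)
Black → ×1 multiplier
Gold → ±5% tolerance
81 × 1 = 81 Ω
Allowed range: 76.95 Ω to 85.05 Ω.
71.08 Ω lies outside that range.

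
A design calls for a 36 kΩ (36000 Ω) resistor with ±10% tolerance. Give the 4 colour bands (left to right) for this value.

36000 Ω = 36 × 10^3.
3 → orange
6 → blue
Multiplier 10^3 → orange.
±10% tolerance → silver.

orange, blue, orange, silver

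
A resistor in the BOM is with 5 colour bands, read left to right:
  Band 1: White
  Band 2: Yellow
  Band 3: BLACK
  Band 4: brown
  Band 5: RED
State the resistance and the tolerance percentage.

White → 9 (first significant figure)
Yellow → 4 (second significant figure)
Black → 0 (third significant figure)
Brown → ×10 multiplier
Red → ±2% tolerance
940 × 10 = 9400 Ω

9400 Ω ±2%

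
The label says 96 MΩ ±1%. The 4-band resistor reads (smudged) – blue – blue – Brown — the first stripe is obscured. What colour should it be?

96000000 Ω = 96 × 10^6.
The first band gives digit 9 of the significand, and 9 is white.

white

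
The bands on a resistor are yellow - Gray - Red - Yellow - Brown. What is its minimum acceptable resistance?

Yellow → 4 (first significant figure)
Grey → 8 (second significant figure)
Red → 2 (third significant figure)
Yellow → ×10^4 multiplier
Brown → ±1% tolerance
482 × 10000 = 4820000 Ω
Minimum = 4820000 × (1 − 1/100) = 4771800 Ω.

4771800 Ω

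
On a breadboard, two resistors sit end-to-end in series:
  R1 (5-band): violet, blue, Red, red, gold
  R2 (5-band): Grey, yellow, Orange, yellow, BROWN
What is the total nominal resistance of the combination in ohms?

R1: violet, blue, red → 762; red ×10^2 → 76200 Ω.
R2: grey, yellow, orange → 843; yellow ×10^4 → 8430000 Ω.
Series: 76200 + 8430000 = 8506200 Ω.

8506200 Ω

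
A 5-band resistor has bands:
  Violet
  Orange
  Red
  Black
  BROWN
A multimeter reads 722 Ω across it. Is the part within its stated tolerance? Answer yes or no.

Violet → 7 (first significant figure)
Orange → 3 (second significant figure)
Red → 2 (third significant figure)
Black → ×1 multiplier
Brown → ±1% tolerance
732 × 1 = 732 Ω
Allowed range: 724.68 Ω to 739.32 Ω.
722 Ω lies outside that range.

no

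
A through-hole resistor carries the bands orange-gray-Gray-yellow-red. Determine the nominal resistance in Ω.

3880000 Ω

Orange → 3 (first significant figure)
Grey → 8 (second significant figure)
Grey → 8 (third significant figure)
Yellow → ×10^4 multiplier
388 × 10000 = 3880000 Ω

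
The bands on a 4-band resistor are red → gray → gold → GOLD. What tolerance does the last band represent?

The last band, gold, is the tolerance band.
Gold corresponds to ±5%.

±5%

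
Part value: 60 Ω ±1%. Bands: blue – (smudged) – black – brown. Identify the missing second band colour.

black

60 Ω = 60 × 10^0.
The second band gives digit 0 of the significand, and 0 is black.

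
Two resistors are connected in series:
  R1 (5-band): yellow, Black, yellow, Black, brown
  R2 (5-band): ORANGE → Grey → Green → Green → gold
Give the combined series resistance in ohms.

38500404 Ω

R1: yellow, black, yellow → 404; black ×1 → 404 Ω.
R2: orange, grey, green → 385; green ×10^5 → 38500000 Ω.
Series: 404 + 38500000 = 38500404 Ω.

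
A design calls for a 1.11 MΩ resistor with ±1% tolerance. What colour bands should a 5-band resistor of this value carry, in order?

brown, brown, brown, yellow, brown

1110000 Ω = 111 × 10^4.
1 → brown
1 → brown
1 → brown
Multiplier 10^4 → yellow.
±1% tolerance → brown.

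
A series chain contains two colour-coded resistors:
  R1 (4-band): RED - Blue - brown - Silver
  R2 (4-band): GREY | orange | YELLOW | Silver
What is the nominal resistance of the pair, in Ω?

R1: red, blue → 26; brown ×10 → 260 Ω.
R2: grey, orange → 83; yellow ×10^4 → 830000 Ω.
Series: 260 + 830000 = 830260 Ω.

830260 Ω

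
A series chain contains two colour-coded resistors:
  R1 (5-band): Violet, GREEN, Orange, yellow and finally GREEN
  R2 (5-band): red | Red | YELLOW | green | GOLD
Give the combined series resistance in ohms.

29930000 Ω

R1: violet, green, orange → 753; yellow ×10^4 → 7530000 Ω.
R2: red, red, yellow → 224; green ×10^5 → 22400000 Ω.
Series: 7530000 + 22400000 = 29930000 Ω.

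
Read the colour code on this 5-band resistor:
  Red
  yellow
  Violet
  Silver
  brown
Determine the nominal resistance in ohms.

2.47 Ω

Red → 2 (first significant figure)
Yellow → 4 (second significant figure)
Violet → 7 (third significant figure)
Silver → ×0.01 multiplier
247 × 0.01 = 2.47 Ω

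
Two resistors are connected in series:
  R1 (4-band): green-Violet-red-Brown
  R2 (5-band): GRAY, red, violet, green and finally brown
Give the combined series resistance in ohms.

82705700 Ω

R1: green, violet → 57; red ×10^2 → 5700 Ω.
R2: grey, red, violet → 827; green ×10^5 → 82700000 Ω.
Series: 5700 + 82700000 = 82705700 Ω.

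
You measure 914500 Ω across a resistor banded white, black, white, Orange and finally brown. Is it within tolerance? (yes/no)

White → 9 (first significant figure)
Black → 0 (second significant figure)
White → 9 (third significant figure)
Orange → ×10^3 multiplier
Brown → ±1% tolerance
909 × 1000 = 909000 Ω
Allowed range: 899910 Ω to 918090 Ω.
914500 Ω lies inside that range.

yes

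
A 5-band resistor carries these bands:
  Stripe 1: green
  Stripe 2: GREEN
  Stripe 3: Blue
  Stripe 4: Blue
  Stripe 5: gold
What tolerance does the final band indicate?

The last band, gold, is the tolerance band.
Gold corresponds to ±5%.

±5%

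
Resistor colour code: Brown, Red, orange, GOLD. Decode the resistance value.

Brown → 1 (first significant figure)
Red → 2 (second significant figure)
Orange → ×10^3 multiplier
12 × 1000 = 12000 Ω

12000 Ω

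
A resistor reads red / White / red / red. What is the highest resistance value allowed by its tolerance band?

Red → 2 (first significant figure)
White → 9 (second significant figure)
Red → ×10^2 multiplier
Red → ±2% tolerance
29 × 100 = 2900 Ω
Highest = 2900 × (1 + 2/100) = 2958 Ω.

2958 Ω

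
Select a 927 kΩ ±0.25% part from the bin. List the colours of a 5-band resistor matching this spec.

927000 Ω = 927 × 10^3.
9 → white
2 → red
7 → violet
Multiplier 10^3 → orange.
±0.25% tolerance → blue.

white, red, violet, orange, blue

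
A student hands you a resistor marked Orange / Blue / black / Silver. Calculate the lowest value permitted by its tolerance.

Orange → 3 (first significant figure)
Blue → 6 (second significant figure)
Black → ×1 multiplier
Silver → ±10% tolerance
36 × 1 = 36 Ω
Lowest = 36 × (1 − 10/100) = 32.4 Ω.

32.4 Ω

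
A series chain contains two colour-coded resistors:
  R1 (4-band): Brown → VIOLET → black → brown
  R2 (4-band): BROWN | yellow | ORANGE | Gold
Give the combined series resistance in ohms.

14017 Ω

R1: brown, violet → 17; black ×1 → 17 Ω.
R2: brown, yellow → 14; orange ×10^3 → 14000 Ω.
Series: 17 + 14000 = 14017 Ω.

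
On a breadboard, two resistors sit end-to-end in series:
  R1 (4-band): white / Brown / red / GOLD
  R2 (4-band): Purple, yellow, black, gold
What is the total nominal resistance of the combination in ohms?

9174 Ω

R1: white, brown → 91; red ×10^2 → 9100 Ω.
R2: violet, yellow → 74; black ×1 → 74 Ω.
Series: 9100 + 74 = 9174 Ω.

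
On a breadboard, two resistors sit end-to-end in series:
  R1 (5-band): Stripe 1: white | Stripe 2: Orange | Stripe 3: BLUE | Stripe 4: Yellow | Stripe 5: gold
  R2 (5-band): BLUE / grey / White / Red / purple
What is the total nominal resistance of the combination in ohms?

9428900 Ω

R1: white, orange, blue → 936; yellow ×10^4 → 9360000 Ω.
R2: blue, grey, white → 689; red ×10^2 → 68900 Ω.
Series: 9360000 + 68900 = 9428900 Ω.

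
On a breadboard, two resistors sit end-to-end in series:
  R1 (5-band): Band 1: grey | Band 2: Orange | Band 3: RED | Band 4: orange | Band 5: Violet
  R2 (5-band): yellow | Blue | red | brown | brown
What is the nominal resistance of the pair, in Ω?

836620 Ω

R1: grey, orange, red → 832; orange ×10^3 → 832000 Ω.
R2: yellow, blue, red → 462; brown ×10 → 4620 Ω.
Series: 832000 + 4620 = 836620 Ω.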